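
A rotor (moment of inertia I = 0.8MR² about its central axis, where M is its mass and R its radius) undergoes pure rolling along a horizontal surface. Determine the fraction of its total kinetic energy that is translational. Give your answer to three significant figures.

fraction ≈ 0.556

For this body I = 0.8MR², i.e. k = I/(MR²) = 0.8.
With ω = v/R, KE_trans = ½Mv² and KE_rot = ½Iω² = ½kMv², so KE_total = ½(1+k)Mv².
The translational fraction is therefore 1/(1+k) = 1/1.8 ≈ 0.556.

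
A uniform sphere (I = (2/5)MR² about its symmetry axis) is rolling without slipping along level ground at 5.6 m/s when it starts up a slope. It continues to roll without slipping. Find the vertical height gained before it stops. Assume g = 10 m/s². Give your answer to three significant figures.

The moment of inertia is (2/5)MR², giving k ≡ I/(MR²) = 0.4.
Since it rolls without slipping, ω = v/R and KE = ½Mv² + ½Iω² = ½(1+k)Mv² = (7/10)Mv².
At the top the kinetic energy is zero, so (7/10)Mv₀² = Mgh.
Thus h = (1+k)v₀²/(2g) = 1.4 × 5.6² / (2 × 10) ≈ 2.20 m.

h ≈ 2.20 m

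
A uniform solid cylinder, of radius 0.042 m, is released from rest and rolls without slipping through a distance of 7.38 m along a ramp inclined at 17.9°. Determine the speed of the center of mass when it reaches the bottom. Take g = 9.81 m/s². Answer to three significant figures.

The moment of inertia is (1/2)MR², giving k ≡ I/(MR²) = 0.5.
Pure rolling means v = ωR; then KE = ½Mv² + ½I(v/R)² = ½(1+k)Mv² = (3/4)Mv².
The vertical drop is h = L sinθ = 7.38 × sin17.9° = 2.268 m.
Energy conservation: Mgh = (3/4)Mv², so v = √(2gh/(1+k)) = √(2 × 9.81 × 2.268 / 1.5) ≈ 5.45 m/s.

v ≈ 5.45 m/s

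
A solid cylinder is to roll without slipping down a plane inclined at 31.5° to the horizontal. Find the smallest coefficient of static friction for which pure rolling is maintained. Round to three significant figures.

μ_min ≈ 0.204

Here I = (1/2)MR², so the shape factor k = I/(MR²) = 0.5.
Translational: Mg sinθ − f = Ma. Rotational about the CM: fR = Iα = kMRa, so f = kMa.
These give a = g sinθ/(1+k) and the required friction f = kMg sinθ/(1+k).
The normal force is N = Mg cosθ, so μ_min = f/N = k tanθ/(1+k).
μ_min = 0.5 × tan31.5° / 1.5 ≈ 0.204.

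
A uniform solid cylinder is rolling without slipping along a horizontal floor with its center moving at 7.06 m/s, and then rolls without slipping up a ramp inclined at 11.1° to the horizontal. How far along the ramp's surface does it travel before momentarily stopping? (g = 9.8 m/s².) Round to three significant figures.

With I = (1/2)MR², the ratio k = I/(MR²) is 0.5.
Since it rolls without slipping, ω = v/R and KE = ½Mv² + ½Iω² = ½(1+k)Mv² = (3/4)Mv².
Setting this equal to Mgh gives the vertical rise h = (1+k)v₀²/(2g) = 1.5×7.06²/(2×9.8) = 3.815 m.
The distance along the slope is d = h/sinθ = 3.815/sin11.1° ≈ 19.8 m.

d ≈ 19.8 m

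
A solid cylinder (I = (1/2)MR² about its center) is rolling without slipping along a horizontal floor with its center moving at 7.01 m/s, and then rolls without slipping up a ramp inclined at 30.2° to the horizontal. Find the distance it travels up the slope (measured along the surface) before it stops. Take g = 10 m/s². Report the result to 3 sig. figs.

d ≈ 7.33 m

Here I = (1/2)MR², so the shape factor k = I/(MR²) = 0.5.
Pure rolling means v = ωR; then KE = ½Mv² + ½I(v/R)² = ½(1+k)Mv² = (3/4)Mv².
Setting this equal to Mgh gives the vertical rise h = (1+k)v₀²/(2g) = 1.5×7.01²/(2×10) = 3.686 m.
The distance along the slope is d = h/sinθ = 3.686/sin30.2° ≈ 7.33 m.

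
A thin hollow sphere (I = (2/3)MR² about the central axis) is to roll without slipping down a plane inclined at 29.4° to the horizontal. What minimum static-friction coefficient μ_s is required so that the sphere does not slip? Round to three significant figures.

Here I = (2/3)MR², so the shape factor k = I/(MR²) = 2/3.
Newton's second law down the slope: Mg sinθ − f = Ma. The torque equation fR = Iα (with α = a/R) gives f = kMa.
These give a = g sinθ/(1+k) and the required friction f = kMg sinθ/(1+k).
The normal force is N = Mg cosθ, so μ_min = f/N = k tanθ/(1+k).
μ_min = (2/3) × tan29.4° / 1.667 ≈ 0.225.

μ_min ≈ 0.225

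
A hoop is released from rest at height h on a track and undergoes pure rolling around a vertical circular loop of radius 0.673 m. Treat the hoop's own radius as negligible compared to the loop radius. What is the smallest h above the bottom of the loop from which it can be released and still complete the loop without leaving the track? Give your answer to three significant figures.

h_min ≈ 2.02 m

Here I = MR², so the shape factor k = I/(MR²) = 1.
At the top, contact is just lost when gravity alone supplies the centripetal force: Mg = Mv_top²/r, i.e. v_top² = gr.
With ω = v/R, the kinetic energy at speed v is ½(1+k)Mv² = Mv².
Energy conservation from release (height h) to the top (height 2r): Mgh = Mg(2r) + M·gr.
Thus h_min = 2r + (1+k)r/2 = r(2 + 2/2) = 0.673 × 3 ≈ 2.02 m.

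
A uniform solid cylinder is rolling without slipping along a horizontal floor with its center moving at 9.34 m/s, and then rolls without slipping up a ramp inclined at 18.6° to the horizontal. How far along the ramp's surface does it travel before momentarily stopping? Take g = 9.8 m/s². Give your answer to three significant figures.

The moment of inertia is (1/2)MR², giving k ≡ I/(MR²) = 0.5.
The rolling condition ω = v/R makes the rotational term ½I(v/R)² = ½kMv², so KE_total = ½(1+k)Mv² = (3/4)Mv².
Setting this equal to Mgh gives the vertical rise h = (1+k)v₀²/(2g) = 1.5×9.34²/(2×9.8) = 6.676 m.
The distance along the slope is d = h/sinθ = 6.676/sin18.6° ≈ 20.9 m.

d ≈ 20.9 m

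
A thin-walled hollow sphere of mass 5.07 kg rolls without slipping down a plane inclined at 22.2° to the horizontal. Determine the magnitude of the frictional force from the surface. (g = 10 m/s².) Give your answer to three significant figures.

For this body I = (2/3)MR², i.e. k = I/(MR²) = 2/3.
Along the incline Mg sinθ − f = Ma, and torque about the center fR = Iα = kMR²(a/R) gives f = kMa.
Combining, a = g sinθ/(1+k) and f = kMa = kMg sinθ/(1+k).
f = (2/3) × 5.07 × 10 × sin22.2° / 1.667 ≈ 7.66 N.

f ≈ 7.66 N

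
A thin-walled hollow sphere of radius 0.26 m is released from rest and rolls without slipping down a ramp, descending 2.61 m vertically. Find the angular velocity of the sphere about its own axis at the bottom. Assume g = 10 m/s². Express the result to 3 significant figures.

With I = (2/3)MR², the ratio k = I/(MR²) is 2/3.
The rolling condition ω = v/R makes the rotational term ½I(v/R)² = ½kMv², so KE_total = ½(1+k)Mv² = (5/6)Mv².
Energy conservation Mgh = ½(1+k)Mv² gives v = √(2gh/(1+k)) = √(2 × 10 × 2.61 / 1.667) = 5.596 m/s.
Then ω = v/R = 5.596 / 0.26 ≈ 21.5 rad/s.

ω ≈ 21.5 rad/s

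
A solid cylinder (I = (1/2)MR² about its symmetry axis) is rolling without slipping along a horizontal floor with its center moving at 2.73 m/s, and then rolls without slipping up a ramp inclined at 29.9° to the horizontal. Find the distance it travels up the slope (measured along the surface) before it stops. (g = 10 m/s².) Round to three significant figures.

The moment of inertia is (1/2)MR², giving k ≡ I/(MR²) = 0.5.
Since it rolls without slipping, ω = v/R and KE = ½Mv² + ½Iω² = ½(1+k)Mv² = (3/4)Mv².
Setting this equal to Mgh gives the vertical rise h = (1+k)v₀²/(2g) = 1.5×2.73²/(2×10) = 0.559 m.
Along the incline, d = h/sinθ = 0.559/sin29.9° ≈ 1.12 m.

d ≈ 1.12 m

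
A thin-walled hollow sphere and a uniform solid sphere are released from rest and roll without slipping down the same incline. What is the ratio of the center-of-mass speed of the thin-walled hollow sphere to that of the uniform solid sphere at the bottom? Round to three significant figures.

Each satisfies Mgh = ½(1+k)Mv² with k = I/(MR²), so v ∝ 1/√(1+k).
For the thin-walled hollow sphere k = 2/3; for the uniform solid sphere k = 0.4.
v₁/v₂ = √((1+k₂)/(1+k₁)) = √(1.4/1.667) ≈ 0.917.

v_ratio ≈ 0.917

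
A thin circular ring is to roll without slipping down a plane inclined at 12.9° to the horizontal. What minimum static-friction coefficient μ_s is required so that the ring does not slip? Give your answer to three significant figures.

μ_min ≈ 0.115

With I = MR², the ratio k = I/(MR²) is 1.
Along the incline Mg sinθ − f = Ma, and torque about the center fR = Iα = kMR²(a/R) gives f = kMa.
These give a = g sinθ/(1+k) and the required friction f = kMg sinθ/(1+k).
The normal force is N = Mg cosθ, so μ_min = f/N = k tanθ/(1+k).
μ_min = 1 × tan12.9° / 2 ≈ 0.115.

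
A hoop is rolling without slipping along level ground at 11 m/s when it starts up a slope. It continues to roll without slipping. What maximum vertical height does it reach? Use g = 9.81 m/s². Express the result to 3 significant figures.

h ≈ 12.3 m

For this body I = MR², i.e. k = I/(MR²) = 1.
Pure rolling means v = ωR; then KE = ½Mv² + ½I(v/R)² = ½(1+k)Mv² = Mv².
All of this converts to potential energy at the highest point: Mv₀² = Mgh.
Thus h = (1+k)v₀²/(2g) = 2 × 11² / (2 × 9.81) ≈ 12.3 m.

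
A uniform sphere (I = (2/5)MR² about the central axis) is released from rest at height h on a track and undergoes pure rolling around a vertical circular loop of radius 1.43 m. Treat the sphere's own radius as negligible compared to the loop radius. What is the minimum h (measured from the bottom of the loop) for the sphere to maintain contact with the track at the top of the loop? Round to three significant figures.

With I = (2/5)MR², the ratio k = I/(MR²) is 0.4.
At the top of the loop, the minimum-contact condition is Mg = Mv_top²/r, so v_top² = gr.
With ω = v/R, the kinetic energy at speed v is ½(1+k)Mv² = (7/10)Mv².
Energy conservation from release (height h) to the top (height 2r): Mgh = Mg(2r) + (7/10)M·gr.
Thus h_min = 2r + (1+k)r/2 = r(2 + 1.4/2) = 1.43 × 2.7 ≈ 3.86 m.

h_min ≈ 3.86 m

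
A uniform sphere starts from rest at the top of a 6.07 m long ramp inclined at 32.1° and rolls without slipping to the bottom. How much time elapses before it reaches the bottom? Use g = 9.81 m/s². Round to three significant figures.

With I = (2/5)MR², the ratio k = I/(MR²) is 0.4.
Newton's second law down the slope: Mg sinθ − f = Ma. The torque equation fR = Iα (with α = a/R) gives f = kMa.
Hence a = g sinθ/(1+k) = 9.81×sin32.1°/1.4 = 3.724 m/s².
With constant a from rest, t = √(2L/a) = √(2·6.07/3.724) ≈ 1.81 s.

t ≈ 1.81 s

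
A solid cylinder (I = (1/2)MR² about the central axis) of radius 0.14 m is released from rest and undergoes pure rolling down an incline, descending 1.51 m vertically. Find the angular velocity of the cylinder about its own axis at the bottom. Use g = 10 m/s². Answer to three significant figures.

ω ≈ 32.1 rad/s

Here I = (1/2)MR², so the shape factor k = I/(MR²) = 0.5.
The rolling condition ω = v/R makes the rotational term ½I(v/R)² = ½kMv², so KE_total = ½(1+k)Mv² = (3/4)Mv².
Energy conservation Mgh = ½(1+k)Mv² gives v = √(2gh/(1+k)) = √(2 × 10 × 1.51 / 1.5) = 4.487 m/s.
Then ω = v/R = 4.487 / 0.14 ≈ 32.1 rad/s.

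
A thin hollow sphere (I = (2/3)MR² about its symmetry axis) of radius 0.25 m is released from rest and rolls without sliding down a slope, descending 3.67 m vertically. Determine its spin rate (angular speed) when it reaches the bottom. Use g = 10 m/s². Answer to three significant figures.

Here I = (2/3)MR², so the shape factor k = I/(MR²) = 2/3.
Pure rolling means v = ωR; then KE = ½Mv² + ½I(v/R)² = ½(1+k)Mv² = (5/6)Mv².
Energy conservation Mgh = ½(1+k)Mv² gives v = √(2gh/(1+k)) = √(2 × 10 × 3.67 / 1.667) = 6.636 m/s.
Then ω = v/R = 6.636 / 0.25 ≈ 26.5 rad/s.

ω ≈ 26.5 rad/s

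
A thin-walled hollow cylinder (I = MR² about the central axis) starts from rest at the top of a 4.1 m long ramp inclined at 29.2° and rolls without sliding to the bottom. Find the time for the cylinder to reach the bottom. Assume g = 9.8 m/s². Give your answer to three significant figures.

For this body I = MR², i.e. k = I/(MR²) = 1.
Along the incline Mg sinθ − f = Ma, and torque about the center fR = Iα = kMR²(a/R) gives f = kMa.
Hence a = g sinθ/(1+k) = 9.8×sin29.2°/2 = 2.391 m/s².
Starting from rest, L = ½at², so t = √(2L/a) = √(2×4.1/2.391) ≈ 1.85 s.

t ≈ 1.85 s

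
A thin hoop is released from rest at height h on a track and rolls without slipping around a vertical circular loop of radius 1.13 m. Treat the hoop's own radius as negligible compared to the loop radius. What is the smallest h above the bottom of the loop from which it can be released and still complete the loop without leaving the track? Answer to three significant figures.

h_min ≈ 3.39 m

For this body I = MR², i.e. k = I/(MR²) = 1.
At the top, contact is just lost when gravity alone supplies the centripetal force: Mg = Mv_top²/r, i.e. v_top² = gr.
With ω = v/R, the kinetic energy at speed v is ½(1+k)Mv² = Mv².
Energy conservation from release (height h) to the top (height 2r): Mgh = Mg(2r) + M·gr.
Thus h_min = 2r + (1+k)r/2 = r(2 + 2/2) = 1.13 × 3 ≈ 3.39 m.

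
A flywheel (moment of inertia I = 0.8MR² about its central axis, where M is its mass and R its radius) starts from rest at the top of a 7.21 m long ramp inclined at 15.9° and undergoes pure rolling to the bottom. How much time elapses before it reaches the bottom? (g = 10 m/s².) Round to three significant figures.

t ≈ 3.08 s

Here I = 0.8MR², so the shape factor k = I/(MR²) = 0.8.
Newton's second law down the slope: Mg sinθ − f = Ma. The torque equation fR = Iα (with α = a/R) gives f = kMa.
Hence a = g sinθ/(1+k) = 10×sin15.9°/1.8 = 1.522 m/s².
Starting from rest, L = ½at², so t = √(2L/a) = √(2×7.21/1.522) ≈ 3.08 s.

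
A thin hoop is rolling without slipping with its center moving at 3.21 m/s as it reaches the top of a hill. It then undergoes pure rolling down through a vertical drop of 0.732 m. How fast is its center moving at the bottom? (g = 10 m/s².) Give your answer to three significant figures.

v ≈ 4.20 m/s

Here I = MR², so the shape factor k = I/(MR²) = 1.
Rolling without slipping gives ω = v/R, so the total kinetic energy is ½Mv² + ½Iω² = ½(1+k)Mv² = Mv².
Conserving energy between top and bottom: Mv² = Mv₀² + Mgh, hence v² = v₀² + 2gh/(1+k).
v = √(3.21² + 2×10×0.732/2) = √17.62 ≈ 4.20 m/s.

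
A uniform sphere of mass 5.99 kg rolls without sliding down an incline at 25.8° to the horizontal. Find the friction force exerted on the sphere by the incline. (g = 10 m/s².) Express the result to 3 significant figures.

f ≈ 7.45 N

With I = (2/5)MR², the ratio k = I/(MR²) is 0.4.
Translational: Mg sinθ − f = Ma. Rotational about the CM: fR = Iα = kMRa, so f = kMa.
Combining, a = g sinθ/(1+k) and f = kMa = kMg sinθ/(1+k).
f = 0.4 × 5.99 × 10 × sin25.8° / 1.4 ≈ 7.45 N.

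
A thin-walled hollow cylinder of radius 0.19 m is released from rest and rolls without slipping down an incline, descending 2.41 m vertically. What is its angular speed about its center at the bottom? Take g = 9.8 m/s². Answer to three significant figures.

Here I = MR², so the shape factor k = I/(MR²) = 1.
Since it rolls without slipping, ω = v/R and KE = ½Mv² + ½Iω² = ½(1+k)Mv² = Mv².
Energy conservation Mgh = ½(1+k)Mv² gives v = √(2gh/(1+k)) = √(2 × 9.8 × 2.41 / 2) = 4.86 m/s.
The angular speed follows from ω = v/R = 4.86/0.19 ≈ 25.6 rad/s.

ω ≈ 25.6 rad/s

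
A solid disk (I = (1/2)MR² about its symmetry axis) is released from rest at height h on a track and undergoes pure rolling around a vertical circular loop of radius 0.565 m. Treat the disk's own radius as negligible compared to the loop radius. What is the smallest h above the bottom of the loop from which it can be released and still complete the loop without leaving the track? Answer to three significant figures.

h_min ≈ 1.55 m

Here I = (1/2)MR², so the shape factor k = I/(MR²) = 0.5.
At the top, contact is just lost when gravity alone supplies the centripetal force: Mg = Mv_top²/r, i.e. v_top² = gr.
With ω = v/R, the kinetic energy at speed v is ½(1+k)Mv² = (3/4)Mv².
Energy conservation from release (height h) to the top (height 2r): Mgh = Mg(2r) + (3/4)M·gr.
Thus h_min = 2r + (1+k)r/2 = r(2 + 1.5/2) = 0.565 × 2.75 ≈ 1.55 m.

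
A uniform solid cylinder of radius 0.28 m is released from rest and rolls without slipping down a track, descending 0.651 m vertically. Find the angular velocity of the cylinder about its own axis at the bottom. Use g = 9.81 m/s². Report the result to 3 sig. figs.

ω ≈ 10.4 rad/s

The moment of inertia is (1/2)MR², giving k ≡ I/(MR²) = 0.5.
Pure rolling means v = ωR; then KE = ½Mv² + ½I(v/R)² = ½(1+k)Mv² = (3/4)Mv².
Energy conservation Mgh = ½(1+k)Mv² gives v = √(2gh/(1+k)) = √(2 × 9.81 × 0.651 / 1.5) = 2.918 m/s.
Then ω = v/R = 2.918 / 0.28 ≈ 10.4 rad/s.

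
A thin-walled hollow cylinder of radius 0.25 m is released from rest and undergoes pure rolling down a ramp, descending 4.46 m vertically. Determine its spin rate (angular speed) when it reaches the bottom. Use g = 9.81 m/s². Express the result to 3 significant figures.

Here I = MR², so the shape factor k = I/(MR²) = 1.
Pure rolling means v = ωR; then KE = ½Mv² + ½I(v/R)² = ½(1+k)Mv² = Mv².
Energy conservation Mgh = ½(1+k)Mv² gives v = √(2gh/(1+k)) = √(2 × 9.81 × 4.46 / 2) = 6.615 m/s.
The angular speed follows from ω = v/R = 6.615/0.25 ≈ 26.5 rad/s.

ω ≈ 26.5 rad/s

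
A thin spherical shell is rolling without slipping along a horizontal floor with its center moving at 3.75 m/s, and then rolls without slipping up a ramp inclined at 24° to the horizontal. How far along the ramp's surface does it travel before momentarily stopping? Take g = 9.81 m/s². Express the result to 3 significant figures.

For this body I = (2/3)MR², i.e. k = I/(MR²) = 2/3.
The rolling condition ω = v/R makes the rotational term ½I(v/R)² = ½kMv², so KE_total = ½(1+k)Mv² = (5/6)Mv².
Setting this equal to Mgh gives the vertical rise h = (1+k)v₀²/(2g) = 1.667×3.75²/(2×9.81) = 1.195 m.
Along the incline, d = h/sinθ = 1.195/sin24° ≈ 2.94 m.

d ≈ 2.94 m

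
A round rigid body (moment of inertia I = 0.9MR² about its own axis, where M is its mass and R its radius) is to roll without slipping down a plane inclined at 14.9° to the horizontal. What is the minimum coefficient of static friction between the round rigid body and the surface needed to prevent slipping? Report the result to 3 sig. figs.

The moment of inertia is 0.9MR², giving k ≡ I/(MR²) = 0.9.
Translational: Mg sinθ − f = Ma. Rotational about the CM: fR = Iα = kMRa, so f = kMa.
These give a = g sinθ/(1+k) and the required friction f = kMg sinθ/(1+k).
The normal force is N = Mg cosθ, so μ_min = f/N = k tanθ/(1+k).
μ_min = 0.9 × tan14.9° / 1.9 ≈ 0.126.

μ_min ≈ 0.126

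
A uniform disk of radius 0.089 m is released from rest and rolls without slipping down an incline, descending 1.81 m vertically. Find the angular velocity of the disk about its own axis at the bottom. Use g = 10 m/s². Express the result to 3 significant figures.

With I = (1/2)MR², the ratio k = I/(MR²) is 0.5.
Pure rolling means v = ωR; then KE = ½Mv² + ½I(v/R)² = ½(1+k)Mv² = (3/4)Mv².
Energy conservation Mgh = ½(1+k)Mv² gives v = √(2gh/(1+k)) = √(2 × 10 × 1.81 / 1.5) = 4.913 m/s.
The angular speed follows from ω = v/R = 4.913/0.089 ≈ 55.2 rad/s.

ω ≈ 55.2 rad/s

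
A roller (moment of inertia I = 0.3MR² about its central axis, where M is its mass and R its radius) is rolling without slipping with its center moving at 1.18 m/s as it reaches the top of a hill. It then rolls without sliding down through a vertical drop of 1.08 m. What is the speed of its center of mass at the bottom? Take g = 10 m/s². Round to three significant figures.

Here I = 0.3MR², so the shape factor k = I/(MR²) = 0.3.
Pure rolling means v = ωR; then KE = ½Mv² + ½I(v/R)² = ½(1+k)Mv² = (13/20)Mv².
Energy conservation: (13/20)Mv₀² + Mgh = (13/20)Mv², so v² = v₀² + 2gh/(1+k).
v = √(1.18² + 2×10×1.08/1.3) = √18.01 ≈ 4.24 m/s.

v ≈ 4.24 m/s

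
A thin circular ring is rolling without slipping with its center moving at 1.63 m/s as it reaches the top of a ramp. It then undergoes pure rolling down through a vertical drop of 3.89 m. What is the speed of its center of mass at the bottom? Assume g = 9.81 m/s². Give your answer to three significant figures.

Here I = MR², so the shape factor k = I/(MR²) = 1.
Since it rolls without slipping, ω = v/R and KE = ½Mv² + ½Iω² = ½(1+k)Mv² = Mv².
Conserving energy between top and bottom: Mv² = Mv₀² + Mgh, hence v² = v₀² + 2gh/(1+k).
v = √(1.63² + 2×9.81×3.89/2) = √40.82 ≈ 6.39 m/s.

v ≈ 6.39 m/s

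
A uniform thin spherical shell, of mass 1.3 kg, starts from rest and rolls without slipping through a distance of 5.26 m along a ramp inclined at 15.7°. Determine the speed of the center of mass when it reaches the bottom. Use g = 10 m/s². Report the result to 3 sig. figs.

With I = (2/3)MR², the ratio k = I/(MR²) is 2/3.
Rolling without slipping gives ω = v/R, so the total kinetic energy is ½Mv² + ½Iω² = ½(1+k)Mv² = (5/6)Mv².
The vertical drop is h = L sinθ = 5.26 × sin15.7° = 1.423 m.
Setting Mgh = (5/6)Mv² gives v = √(2gh/(1+k)) = √(2·10·1.423/1.667) ≈ 4.13 m/s.

v ≈ 4.13 m/s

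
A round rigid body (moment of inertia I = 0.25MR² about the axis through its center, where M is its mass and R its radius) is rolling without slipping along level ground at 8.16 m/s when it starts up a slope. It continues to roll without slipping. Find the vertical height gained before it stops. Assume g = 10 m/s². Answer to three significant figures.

With I = 0.25MR², the ratio k = I/(MR²) is 0.25.
Rolling without slipping gives ω = v/R, so the total kinetic energy is ½Mv² + ½Iω² = ½(1+k)Mv² = (5/8)Mv².
All of this converts to potential energy at the highest point: (5/8)Mv₀² = Mgh.
Thus h = (1+k)v₀²/(2g) = 1.25 × 8.16² / (2 × 10) ≈ 4.16 m.

h ≈ 4.16 m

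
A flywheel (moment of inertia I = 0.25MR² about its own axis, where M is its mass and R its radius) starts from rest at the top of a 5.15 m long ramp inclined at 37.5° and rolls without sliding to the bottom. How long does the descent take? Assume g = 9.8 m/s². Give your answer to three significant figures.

t ≈ 1.47 s

For this body I = 0.25MR², i.e. k = I/(MR²) = 0.25.
Along the incline Mg sinθ − f = Ma, and torque about the center fR = Iα = kMR²(a/R) gives f = kMa.
Hence a = g sinθ/(1+k) = 9.8×sin37.5°/1.25 = 4.773 m/s².
Starting from rest, L = ½at², so t = √(2L/a) = √(2×5.15/4.773) ≈ 1.47 s.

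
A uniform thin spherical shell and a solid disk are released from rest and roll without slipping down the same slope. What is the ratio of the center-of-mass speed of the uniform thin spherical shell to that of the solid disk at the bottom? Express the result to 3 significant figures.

Each satisfies Mgh = ½(1+k)Mv² with k = I/(MR²), so v ∝ 1/√(1+k).
For the uniform thin spherical shell k = 2/3; for the solid disk k = 0.5.
v₁/v₂ = √((1+k₂)/(1+k₁)) = √(1.5/1.667) ≈ 0.949.

v_ratio ≈ 0.949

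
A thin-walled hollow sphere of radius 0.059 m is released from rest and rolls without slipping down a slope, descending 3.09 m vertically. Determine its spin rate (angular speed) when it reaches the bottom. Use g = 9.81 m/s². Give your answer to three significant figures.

ω ≈ 102 rad/s

Here I = (2/3)MR², so the shape factor k = I/(MR²) = 2/3.
The rolling condition ω = v/R makes the rotational term ½I(v/R)² = ½kMv², so KE_total = ½(1+k)Mv² = (5/6)Mv².
Energy conservation Mgh = ½(1+k)Mv² gives v = √(2gh/(1+k)) = √(2 × 9.81 × 3.09 / 1.667) = 6.031 m/s.
The angular speed follows from ω = v/R = 6.031/0.059 ≈ 102 rad/s.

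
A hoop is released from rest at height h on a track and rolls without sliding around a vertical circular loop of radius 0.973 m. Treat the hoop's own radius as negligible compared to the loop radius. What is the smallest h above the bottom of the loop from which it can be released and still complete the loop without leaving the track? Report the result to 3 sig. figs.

With I = MR², the ratio k = I/(MR²) is 1.
At the top of the loop, the minimum-contact condition is Mg = Mv_top²/r, so v_top² = gr.
With ω = v/R, the kinetic energy at speed v is ½(1+k)Mv² = Mv².
Energy conservation from release (height h) to the top (height 2r): Mgh = Mg(2r) + M·gr.
Thus h_min = 2r + (1+k)r/2 = r(2 + 2/2) = 0.973 × 3 ≈ 2.92 m.

h_min ≈ 2.92 m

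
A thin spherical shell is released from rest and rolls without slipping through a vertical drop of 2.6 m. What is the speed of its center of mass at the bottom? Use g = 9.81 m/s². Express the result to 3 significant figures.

v ≈ 5.53 m/s

The moment of inertia is (2/3)MR², giving k ≡ I/(MR²) = 2/3.
Rolling without slipping gives ω = v/R, so the total kinetic energy is ½Mv² + ½Iω² = ½(1+k)Mv² = (5/6)Mv².
Setting Mgh = (5/6)Mv² gives v = √(2gh/(1+k)) = √(2·9.81·2.6/1.667) ≈ 5.53 m/s.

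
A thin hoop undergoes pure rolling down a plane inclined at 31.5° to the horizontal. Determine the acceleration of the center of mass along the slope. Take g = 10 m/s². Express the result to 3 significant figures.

a ≈ 2.61 m/s²

The moment of inertia is MR², giving k ≡ I/(MR²) = 1.
Translational: Mg sinθ − f = Ma. Rotational about the CM: fR = Iα = kMRa, so f = kMa.
Eliminating f: Mg sinθ = (1+k)Ma, so a = g sinθ/(1+k) = 10 × sin31.5° / 2 ≈ 2.61 m/s².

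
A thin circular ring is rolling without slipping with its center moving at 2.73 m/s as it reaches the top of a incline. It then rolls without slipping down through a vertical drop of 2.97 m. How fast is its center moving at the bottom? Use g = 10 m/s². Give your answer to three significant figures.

The moment of inertia is MR², giving k ≡ I/(MR²) = 1.
The rolling condition ω = v/R makes the rotational term ½I(v/R)² = ½kMv², so KE_total = ½(1+k)Mv² = Mv².
Conserving energy between top and bottom: Mv² = Mv₀² + Mgh, hence v² = v₀² + 2gh/(1+k).
v = √(2.73² + 2×10×2.97/2) = √37.15 ≈ 6.10 m/s.

v ≈ 6.10 m/s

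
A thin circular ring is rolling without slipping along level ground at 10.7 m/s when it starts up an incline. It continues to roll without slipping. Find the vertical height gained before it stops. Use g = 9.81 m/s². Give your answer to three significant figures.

Here I = MR², so the shape factor k = I/(MR²) = 1.
The rolling condition ω = v/R makes the rotational term ½I(v/R)² = ½kMv², so KE_total = ½(1+k)Mv² = Mv².
All of this converts to potential energy at the highest point: Mv₀² = Mgh.
Thus h = (1+k)v₀²/(2g) = 2 × 10.7² / (2 × 9.81) ≈ 11.7 m.

h ≈ 11.7 m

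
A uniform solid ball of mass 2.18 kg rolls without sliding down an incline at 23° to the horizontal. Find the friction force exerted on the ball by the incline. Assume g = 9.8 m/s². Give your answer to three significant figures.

f ≈ 2.39 N

The moment of inertia is (2/5)MR², giving k ≡ I/(MR²) = 0.4.
Translational: Mg sinθ − f = Ma. Rotational about the CM: fR = Iα = kMRa, so f = kMa.
Combining, a = g sinθ/(1+k) and f = kMa = kMg sinθ/(1+k).
f = 0.4 × 2.18 × 9.8 × sin23° / 1.4 ≈ 2.39 N.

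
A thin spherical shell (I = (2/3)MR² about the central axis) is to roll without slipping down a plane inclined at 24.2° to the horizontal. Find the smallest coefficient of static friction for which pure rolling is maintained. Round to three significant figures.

Here I = (2/3)MR², so the shape factor k = I/(MR²) = 2/3.
Along the incline Mg sinθ − f = Ma, and torque about the center fR = Iα = kMR²(a/R) gives f = kMa.
These give a = g sinθ/(1+k) and the required friction f = kMg sinθ/(1+k).
The normal force is N = Mg cosθ, so μ_min = f/N = k tanθ/(1+k).
μ_min = (2/3) × tan24.2° / 1.667 ≈ 0.180.

μ_min ≈ 0.180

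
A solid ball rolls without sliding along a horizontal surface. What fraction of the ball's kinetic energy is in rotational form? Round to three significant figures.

Here I = (2/5)MR², so the shape factor k = I/(MR²) = 0.4.
Since ω = v/R, the translational part is ½Mv² and the rotational part is ½I(v/R)² = ½kMv²; the total is ½(1+k)Mv².
The rotational fraction is therefore k/(1+k) = 0.4/1.4 ≈ 0.286.

fraction ≈ 0.286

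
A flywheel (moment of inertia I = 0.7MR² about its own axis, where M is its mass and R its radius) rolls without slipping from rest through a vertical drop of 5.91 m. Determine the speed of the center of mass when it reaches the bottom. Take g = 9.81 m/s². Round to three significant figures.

v ≈ 8.26 m/s

With I = 0.7MR², the ratio k = I/(MR²) is 0.7.
Since it rolls without slipping, ω = v/R and KE = ½Mv² + ½Iω² = ½(1+k)Mv² = (17/20)Mv².
Energy conservation: Mgh = (17/20)Mv², so v = √(2gh/(1+k)) = √(2 × 9.81 × 5.91 / 1.7) ≈ 8.26 m/s.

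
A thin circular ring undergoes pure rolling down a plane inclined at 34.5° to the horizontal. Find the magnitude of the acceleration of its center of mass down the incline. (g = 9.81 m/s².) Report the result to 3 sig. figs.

a ≈ 2.78 m/s²

For this body I = MR², i.e. k = I/(MR²) = 1.
Along the incline Mg sinθ − f = Ma, and torque about the center fR = Iα = kMR²(a/R) gives f = kMa.
Eliminating f: Mg sinθ = (1+k)Ma, so a = g sinθ/(1+k) = 9.81 × sin34.5° / 2 ≈ 2.78 m/s².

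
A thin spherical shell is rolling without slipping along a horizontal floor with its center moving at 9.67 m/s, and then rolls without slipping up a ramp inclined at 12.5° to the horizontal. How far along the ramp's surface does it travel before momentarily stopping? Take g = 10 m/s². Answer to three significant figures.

Here I = (2/3)MR², so the shape factor k = I/(MR²) = 2/3.
Since it rolls without slipping, ω = v/R and KE = ½Mv² + ½Iω² = ½(1+k)Mv² = (5/6)Mv².
Setting this equal to Mgh gives the vertical rise h = (1+k)v₀²/(2g) = 1.667×9.67²/(2×10) = 7.792 m.
The distance along the slope is d = h/sinθ = 7.792/sin12.5° ≈ 36.0 m.

d ≈ 36.0 m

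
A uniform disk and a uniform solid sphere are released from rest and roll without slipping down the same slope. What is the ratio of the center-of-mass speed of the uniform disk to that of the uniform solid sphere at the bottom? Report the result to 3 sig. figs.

Each satisfies Mgh = ½(1+k)Mv² with k = I/(MR²), so v ∝ 1/√(1+k).
For the uniform disk k = 0.5; for the uniform solid sphere k = 0.4.
v₁/v₂ = √((1+k₂)/(1+k₁)) = √(1.4/1.5) ≈ 0.966.

v_ratio ≈ 0.966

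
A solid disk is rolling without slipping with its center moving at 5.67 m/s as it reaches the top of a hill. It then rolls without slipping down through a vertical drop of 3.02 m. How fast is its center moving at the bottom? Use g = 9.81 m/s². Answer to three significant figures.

v ≈ 8.46 m/s

Here I = (1/2)MR², so the shape factor k = I/(MR²) = 0.5.
The rolling condition ω = v/R makes the rotational term ½I(v/R)² = ½kMv², so KE_total = ½(1+k)Mv² = (3/4)Mv².
Conserving energy between top and bottom: (3/4)Mv² = (3/4)Mv₀² + Mgh, hence v² = v₀² + 2gh/(1+k).
v = √(5.67² + 2×9.81×3.02/1.5) = √71.65 ≈ 8.46 m/s.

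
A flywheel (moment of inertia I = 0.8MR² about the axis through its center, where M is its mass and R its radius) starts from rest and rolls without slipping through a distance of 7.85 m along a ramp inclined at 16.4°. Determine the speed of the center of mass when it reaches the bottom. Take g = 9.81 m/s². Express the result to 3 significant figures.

Here I = 0.8MR², so the shape factor k = I/(MR²) = 0.8.
The rolling condition ω = v/R makes the rotational term ½I(v/R)² = ½kMv², so KE_total = ½(1+k)Mv² = (9/10)Mv².
The vertical drop is h = L sinθ = 7.85 × sin16.4° = 2.216 m.
Energy conservation: Mgh = (9/10)Mv², so v = √(2gh/(1+k)) = √(2 × 9.81 × 2.216 / 1.8) ≈ 4.92 m/s.

v ≈ 4.92 m/s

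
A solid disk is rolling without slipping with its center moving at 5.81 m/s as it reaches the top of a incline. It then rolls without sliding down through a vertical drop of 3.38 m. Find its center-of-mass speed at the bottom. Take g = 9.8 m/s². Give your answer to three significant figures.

v ≈ 8.83 m/s

With I = (1/2)MR², the ratio k = I/(MR²) is 0.5.
Since it rolls without slipping, ω = v/R and KE = ½Mv² + ½Iω² = ½(1+k)Mv² = (3/4)Mv².
Energy conservation: (3/4)Mv₀² + Mgh = (3/4)Mv², so v² = v₀² + 2gh/(1+k).
v = √(5.81² + 2×9.8×3.38/1.5) = √77.92 ≈ 8.83 m/s.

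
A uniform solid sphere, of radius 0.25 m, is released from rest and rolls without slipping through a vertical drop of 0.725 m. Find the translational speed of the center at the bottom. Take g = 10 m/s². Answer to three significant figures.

With I = (2/5)MR², the ratio k = I/(MR²) is 0.4.
Pure rolling means v = ωR; then KE = ½Mv² + ½I(v/R)² = ½(1+k)Mv² = (7/10)Mv².
Setting Mgh = (7/10)Mv² gives v = √(2gh/(1+k)) = √(2·10·0.725/1.4) ≈ 3.22 m/s.

v ≈ 3.22 m/s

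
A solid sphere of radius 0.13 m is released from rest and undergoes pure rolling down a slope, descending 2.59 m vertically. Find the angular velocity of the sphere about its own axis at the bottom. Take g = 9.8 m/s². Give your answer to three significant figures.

ω ≈ 46.3 rad/s

With I = (2/5)MR², the ratio k = I/(MR²) is 0.4.
The rolling condition ω = v/R makes the rotational term ½I(v/R)² = ½kMv², so KE_total = ½(1+k)Mv² = (7/10)Mv².
Energy conservation Mgh = ½(1+k)Mv² gives v = √(2gh/(1+k)) = √(2 × 9.8 × 2.59 / 1.4) = 6.022 m/s.
Then ω = v/R = 6.022 / 0.13 ≈ 46.3 rad/s.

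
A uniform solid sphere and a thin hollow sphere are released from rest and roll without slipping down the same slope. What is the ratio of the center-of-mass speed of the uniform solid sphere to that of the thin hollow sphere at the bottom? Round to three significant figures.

Each satisfies Mgh = ½(1+k)Mv² with k = I/(MR²), so v ∝ 1/√(1+k).
For the uniform solid sphere k = 0.4; for the thin hollow sphere k = 2/3.
v₁/v₂ = √((1+k₂)/(1+k₁)) = √(1.667/1.4) ≈ 1.09.

v_ratio ≈ 1.09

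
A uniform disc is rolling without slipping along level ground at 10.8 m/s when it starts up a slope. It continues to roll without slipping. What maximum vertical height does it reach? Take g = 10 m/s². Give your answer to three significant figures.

With I = (1/2)MR², the ratio k = I/(MR²) is 0.5.
The rolling condition ω = v/R makes the rotational term ½I(v/R)² = ½kMv², so KE_total = ½(1+k)Mv² = (3/4)Mv².
All of this converts to potential energy at the highest point: (3/4)Mv₀² = Mgh.
Thus h = (1+k)v₀²/(2g) = 1.5 × 10.8² / (2 × 10) ≈ 8.75 m.

h ≈ 8.75 m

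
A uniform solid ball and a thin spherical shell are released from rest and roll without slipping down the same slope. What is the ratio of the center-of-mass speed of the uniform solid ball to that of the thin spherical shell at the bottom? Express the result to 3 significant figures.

v_ratio ≈ 1.09

Each satisfies Mgh = ½(1+k)Mv² with k = I/(MR²), so v ∝ 1/√(1+k).
For the uniform solid ball k = 0.4; for the thin spherical shell k = 2/3.
v₁/v₂ = √((1+k₂)/(1+k₁)) = √(1.667/1.4) ≈ 1.09.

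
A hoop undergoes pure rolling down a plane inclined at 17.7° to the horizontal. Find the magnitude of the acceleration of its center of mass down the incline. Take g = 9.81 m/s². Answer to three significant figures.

Here I = MR², so the shape factor k = I/(MR²) = 1.
Translational: Mg sinθ − f = Ma. Rotational about the CM: fR = Iα = kMRa, so f = kMa.
Eliminating f: Mg sinθ = (1+k)Ma, so a = g sinθ/(1+k) = 9.81 × sin17.7° / 2 ≈ 1.49 m/s².

a ≈ 1.49 m/s²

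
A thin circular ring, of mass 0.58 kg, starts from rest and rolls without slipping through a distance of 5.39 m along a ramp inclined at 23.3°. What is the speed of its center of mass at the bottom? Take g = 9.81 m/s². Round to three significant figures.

v ≈ 4.57 m/s

The moment of inertia is MR², giving k ≡ I/(MR²) = 1.
The rolling condition ω = v/R makes the rotational term ½I(v/R)² = ½kMv², so KE_total = ½(1+k)Mv² = Mv².
The vertical drop is h = L sinθ = 5.39 × sin23.3° = 2.132 m.
Setting Mgh = Mv² gives v = √(2gh/(1+k)) = √(2·9.81·2.132/2) ≈ 4.57 m/s.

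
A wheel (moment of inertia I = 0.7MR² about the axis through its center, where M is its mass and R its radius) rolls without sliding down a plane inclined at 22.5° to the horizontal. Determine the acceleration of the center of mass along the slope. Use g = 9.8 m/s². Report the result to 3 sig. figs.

For this body I = 0.7MR², i.e. k = I/(MR²) = 0.7.
Newton's second law down the slope: Mg sinθ − f = Ma. The torque equation fR = Iα (with α = a/R) gives f = kMa.
Eliminating f: Mg sinθ = (1+k)Ma, so a = g sinθ/(1+k) = 9.8 × sin22.5° / 1.7 ≈ 2.21 m/s².

a ≈ 2.21 m/s²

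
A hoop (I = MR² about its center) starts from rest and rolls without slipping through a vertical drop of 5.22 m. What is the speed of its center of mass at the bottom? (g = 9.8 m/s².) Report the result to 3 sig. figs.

v ≈ 7.15 m/s

With I = MR², the ratio k = I/(MR²) is 1.
The rolling condition ω = v/R makes the rotational term ½I(v/R)² = ½kMv², so KE_total = ½(1+k)Mv² = Mv².
Energy conservation: Mgh = Mv², so v = √(2gh/(1+k)) = √(2 × 9.8 × 5.22 / 2) ≈ 7.15 m/s.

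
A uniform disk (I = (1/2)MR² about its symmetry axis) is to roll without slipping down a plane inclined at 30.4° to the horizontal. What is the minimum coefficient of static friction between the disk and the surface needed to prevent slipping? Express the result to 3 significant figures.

For this body I = (1/2)MR², i.e. k = I/(MR²) = 0.5.
Translational: Mg sinθ − f = Ma. Rotational about the CM: fR = Iα = kMRa, so f = kMa.
These give a = g sinθ/(1+k) and the required friction f = kMg sinθ/(1+k).
With N = Mg cosθ, the no-slip condition f ≤ μN gives μ_min = f/N = k tanθ/(1+k).
μ_min = 0.5 × tan30.4° / 1.5 ≈ 0.196.

μ_min ≈ 0.196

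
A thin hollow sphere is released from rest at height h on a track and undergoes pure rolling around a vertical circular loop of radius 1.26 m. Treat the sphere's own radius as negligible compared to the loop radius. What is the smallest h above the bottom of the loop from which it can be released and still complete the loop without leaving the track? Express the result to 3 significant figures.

h_min ≈ 3.57 m

The moment of inertia is (2/3)MR², giving k ≡ I/(MR²) = 2/3.
At the top, contact is just lost when gravity alone supplies the centripetal force: Mg = Mv_top²/r, i.e. v_top² = gr.
With ω = v/R, the kinetic energy at speed v is ½(1+k)Mv² = (5/6)Mv².
Energy conservation from release (height h) to the top (height 2r): Mgh = Mg(2r) + (5/6)M·gr.
Thus h_min = 2r + (1+k)r/2 = r(2 + 1.667/2) = 1.26 × 2.833 ≈ 3.57 m.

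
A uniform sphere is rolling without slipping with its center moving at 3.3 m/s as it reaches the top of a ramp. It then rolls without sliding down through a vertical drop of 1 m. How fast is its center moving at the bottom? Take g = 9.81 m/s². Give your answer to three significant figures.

v ≈ 4.99 m/s

The moment of inertia is (2/5)MR², giving k ≡ I/(MR²) = 0.4.
Rolling without slipping gives ω = v/R, so the total kinetic energy is ½Mv² + ½Iω² = ½(1+k)Mv² = (7/10)Mv².
Energy conservation: (7/10)Mv₀² + Mgh = (7/10)Mv², so v² = v₀² + 2gh/(1+k).
v = √(3.3² + 2×9.81×1/1.4) = √24.9 ≈ 4.99 m/s.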